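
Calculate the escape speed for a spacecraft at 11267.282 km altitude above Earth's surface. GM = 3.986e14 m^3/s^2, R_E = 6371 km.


r = 6371.0 + 11267.282 = 17638.2820 km = 1.7638282e+07 m
v_esc = sqrt(2*mu/r) = sqrt(2*3.986e14 / 1.7638282e+07)
v_esc = 6722.8822 m/s = 6.7229 km/s

6.7229 km/s


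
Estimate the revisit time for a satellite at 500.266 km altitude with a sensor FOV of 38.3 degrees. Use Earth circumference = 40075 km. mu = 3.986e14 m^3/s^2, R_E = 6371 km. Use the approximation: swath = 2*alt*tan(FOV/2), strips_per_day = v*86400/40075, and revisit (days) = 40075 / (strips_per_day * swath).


swath = 2*500.266*tan(0.3342306) = 347.4434 km
v = sqrt(mu/r) = 7616.4092 m/s = 7.6164 km/s
strips/day = v*86400/40075 = 7.6164*86400/40075 = 16.4207
coverage/day = strips * swath = 16.4207 * 347.4434 = 5705.2481 km
revisit = 40075 / 5705.2481 = 7.0242 days

7.0242 days


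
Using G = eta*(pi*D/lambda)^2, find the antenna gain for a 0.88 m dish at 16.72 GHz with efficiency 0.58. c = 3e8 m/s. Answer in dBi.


lambda = c/f = 3e8 / 1.672e+10 = 0.01794258 m
G = eta*(pi*D/lambda)^2 = 0.58*(pi*0.88/0.01794258)^2
G = 13769.6569 (linear)
G = 10*log10(13769.6569) = 41.3892 dBi

41.3892 dBi


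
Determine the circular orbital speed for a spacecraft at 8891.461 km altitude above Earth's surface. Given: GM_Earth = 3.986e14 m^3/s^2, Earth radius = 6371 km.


r = R_E + alt = 6371.0 + 8891.461 = 15262.4610 km = 1.5262461e+07 m
v = sqrt(mu/r) = sqrt(3.986e14 / 1.5262461e+07) = 5110.4173 m/s = 5.1104 km/s

5.1104 km/s


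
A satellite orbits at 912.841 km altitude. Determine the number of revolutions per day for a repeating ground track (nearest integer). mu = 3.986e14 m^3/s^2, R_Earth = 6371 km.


r = 7.283841e+06 m
T = 2*pi*sqrt(r^3/mu) = 6186.5981 s = 103.1100 min
revs/day = 1440 / 103.1100 = 13.9657
Rounded: 14 revolutions per day

14 revolutions per day


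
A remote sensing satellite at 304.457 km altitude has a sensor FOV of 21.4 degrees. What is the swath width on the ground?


FOV = 21.4 deg = 0.3735005 rad
swath = 2 * alt * tan(FOV/2) = 2 * 304.457 * tan(0.1867502)
swath = 2 * 304.457 * 0.188952
swath = 115.0555 km

115.0555 km


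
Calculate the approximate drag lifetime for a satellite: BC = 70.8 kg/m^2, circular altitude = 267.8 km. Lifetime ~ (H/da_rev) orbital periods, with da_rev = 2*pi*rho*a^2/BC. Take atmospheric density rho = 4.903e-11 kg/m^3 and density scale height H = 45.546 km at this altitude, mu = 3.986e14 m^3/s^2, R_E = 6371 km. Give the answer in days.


a = R_E + alt = 6638.8000 km = 6.6388e+06 m
da_rev = 2*pi*rho*a^2/BC = 2*pi*4.903e-11*(6.6388e+06)^2/70.8 = 191.773094 m per revolution
N = H/da_rev = 45546.0000 m / 191.773094 m = 237.4994 revolutions
P = 2*pi*sqrt(a^3/mu) = 5383.2630 s
lifetime = N*P = 237.4994 * 5383.2630 = 1.2785219e+06 s = 14.7977 days

14.7977 days


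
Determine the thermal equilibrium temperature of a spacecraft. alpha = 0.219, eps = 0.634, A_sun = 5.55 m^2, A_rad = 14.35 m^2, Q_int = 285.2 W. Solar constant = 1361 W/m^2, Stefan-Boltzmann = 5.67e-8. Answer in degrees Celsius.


Numerator = alpha*S*A_sun + Q_int = 0.219*1361*5.55 + 285.2 = 1939.4275 W
Denominator = eps*sigma*A_rad = 0.634*5.67e-8*14.35 = 5.1585093e-07 W/K^4
T^4 = 3.7596665e+09 K^4
T = 247.6209 K = -25.5291 C

-25.5291 degrees Celsius


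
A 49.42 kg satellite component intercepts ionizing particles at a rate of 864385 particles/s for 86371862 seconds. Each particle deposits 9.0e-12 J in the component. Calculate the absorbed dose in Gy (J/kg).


Total energy deposited = rate * time * E_per
  = 864385 * 86371862 * 9.0e-12 = 671.9269 J
Dose = E_total / mass = 671.9269 / 49.42
Dose = 13.5963 Gy

13.5963 Gy


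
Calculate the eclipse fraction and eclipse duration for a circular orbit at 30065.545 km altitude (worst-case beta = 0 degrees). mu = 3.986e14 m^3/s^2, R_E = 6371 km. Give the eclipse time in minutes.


r = 36436.5450 km
T = 1153.6279 min
Eclipse fraction = arcsin(R_E/r)/pi = arcsin(6371.0000/36436.5450)/pi
= arcsin(0.1748519)/pi = 0.05594467
Eclipse duration = 0.05594467 * 1153.6279 = 64.5393 min

64.5393 minutes


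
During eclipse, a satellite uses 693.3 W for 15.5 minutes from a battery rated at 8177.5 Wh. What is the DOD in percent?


E_used = P * t / 60 = 693.3 * 15.5 / 60 = 179.1025 Wh
DOD = E_used / E_total * 100 = 179.1025 / 8177.5 * 100
DOD = 2.1902 %

2.1902 %


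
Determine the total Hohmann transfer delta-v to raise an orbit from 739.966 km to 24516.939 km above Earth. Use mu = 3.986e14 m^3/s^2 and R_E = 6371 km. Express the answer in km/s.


r1 = 7110.9660 km = 7.110966e+06 m
r2 = 30887.9390 km = 3.0887939e+07 m
dv1 = sqrt(mu/r1)*(sqrt(2*r2/(r1+r2)) - 1) = 2059.2104 m/s
dv2 = sqrt(mu/r2)*(1 - sqrt(2*r1/(r1+r2))) = 1394.6155 m/s
total dv = |dv1| + |dv2| = 2059.2104 + 1394.6155 = 3453.8259 m/s = 3.4538 km/s

3.4538 km/s


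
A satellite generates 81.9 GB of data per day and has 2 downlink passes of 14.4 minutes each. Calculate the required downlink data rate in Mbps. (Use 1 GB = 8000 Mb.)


total contact time = 2 * 14.4 * 60 = 1728.0000 s
data = 81.9 GB = 655200.0000 Mb
rate = 655200.0000 / 1728.0000 = 379.1667 Mbps

379.1667 Mbps


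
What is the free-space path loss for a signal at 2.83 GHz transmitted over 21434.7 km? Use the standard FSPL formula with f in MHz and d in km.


f = 2.83 GHz = 2830.0000 MHz
d = 21434.7 km
FSPL = 32.44 + 20*log10(2830.0000) + 20*log10(21434.7)
FSPL = 32.44 + 69.0357 + 86.6223
FSPL = 188.0981 dB

188.0981 dB


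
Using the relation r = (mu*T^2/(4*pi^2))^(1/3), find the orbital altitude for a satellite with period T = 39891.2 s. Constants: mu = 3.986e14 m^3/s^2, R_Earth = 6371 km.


T = 39891.2 s
r = (mu*T^2/(4*pi^2))^(1/3) = (3.986e14 * 39891.2^2 / (4*pi^2))^(1/3)
r = 2.5233486e+07 m = 25233.4860 km
alt = r - R_E = 25233.4860 - 6371 = 18862.4860 km

18862.4860 km


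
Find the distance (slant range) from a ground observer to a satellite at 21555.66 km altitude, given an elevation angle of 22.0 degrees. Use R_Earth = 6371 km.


h = 21555.66 km, el = 22.0 deg
d = -R_E*sin(el) + sqrt((R_E*sin(el))^2 + 2*R_E*h + h^2)
d = -6371.0000*sin(0.3839724) + sqrt((6371.0000*0.3746066)^2 + 2*6371.0000*21555.66 + 21555.66^2)
d = 24908.1546 km

24908.1546 km


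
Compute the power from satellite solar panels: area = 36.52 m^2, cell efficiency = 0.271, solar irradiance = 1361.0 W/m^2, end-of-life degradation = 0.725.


P = area * eta * S * degradation
P = 36.52 * 0.271 * 1361.0 * 0.725
P = 9765.5384 W

9765.5384 W


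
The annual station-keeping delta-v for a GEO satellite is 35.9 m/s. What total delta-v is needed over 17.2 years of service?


dV = rate * years = 35.9 * 17.2
dV = 617.4800 m/s

617.4800 m/s


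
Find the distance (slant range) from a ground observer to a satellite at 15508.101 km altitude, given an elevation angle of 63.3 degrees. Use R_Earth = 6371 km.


h = 15508.101 km, el = 63.3 deg
d = -R_E*sin(el) + sqrt((R_E*sin(el))^2 + 2*R_E*h + h^2)
d = -6371.0000*sin(1.1048) + sqrt((6371.0000*0.8933714)^2 + 2*6371.0000*15508.101 + 15508.101^2)
d = 15999.3548 km

15999.3548 km


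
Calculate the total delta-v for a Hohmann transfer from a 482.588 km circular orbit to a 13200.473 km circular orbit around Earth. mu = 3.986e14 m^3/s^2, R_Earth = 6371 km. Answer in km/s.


r1 = 6853.5880 km = 6.853588e+06 m
r2 = 19571.4730 km = 1.9571473e+07 m
dv1 = sqrt(mu/r1)*(sqrt(2*r2/(r1+r2)) - 1) = 1655.4931 m/s
dv2 = sqrt(mu/r2)*(1 - sqrt(2*r1/(r1+r2))) = 1262.6165 m/s
total dv = |dv1| + |dv2| = 1655.4931 + 1262.6165 = 2918.1096 m/s = 2.9181 km/s

2.9181 km/s


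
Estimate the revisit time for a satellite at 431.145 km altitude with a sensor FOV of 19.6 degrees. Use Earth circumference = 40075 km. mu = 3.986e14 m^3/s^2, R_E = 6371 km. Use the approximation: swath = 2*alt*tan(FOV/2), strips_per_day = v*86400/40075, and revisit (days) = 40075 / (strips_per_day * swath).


swath = 2*431.145*tan(0.1710423) = 148.9433 km
v = sqrt(mu/r) = 7655.0090 m/s = 7.6550 km/s
strips/day = v*86400/40075 = 7.6550*86400/40075 = 16.5039
coverage/day = strips * swath = 16.5039 * 148.9433 = 2458.1423 km
revisit = 40075 / 2458.1423 = 16.3030 days

16.3030 days


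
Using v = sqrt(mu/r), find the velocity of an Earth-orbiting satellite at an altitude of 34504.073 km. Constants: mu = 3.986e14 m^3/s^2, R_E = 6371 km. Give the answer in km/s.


r = R_E + alt = 6371.0 + 34504.073 = 40875.0730 km = 4.0875073e+07 m
v = sqrt(mu/r) = sqrt(3.986e14 / 4.0875073e+07) = 3122.7655 m/s = 3.1228 km/s

3.1228 km/s


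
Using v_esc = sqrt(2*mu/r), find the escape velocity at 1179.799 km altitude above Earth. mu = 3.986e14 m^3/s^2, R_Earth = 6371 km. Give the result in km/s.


r = 6371.0 + 1179.799 = 7550.7990 km = 7.550799e+06 m
v_esc = sqrt(2*mu/r) = sqrt(2*3.986e14 / 7.550799e+06)
v_esc = 10275.1268 m/s = 10.2751 km/s

10.2751 km/s


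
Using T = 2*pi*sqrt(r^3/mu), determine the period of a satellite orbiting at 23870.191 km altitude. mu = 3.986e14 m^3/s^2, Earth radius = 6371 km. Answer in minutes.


r = 30241.1910 km = 3.0241191e+07 m
T = 2*pi*sqrt(r^3/mu) = 2*pi*sqrt(2.7656465e+22 / 3.986e14)
T = 52337.0883 s = 872.2848 min

872.2848 minutes


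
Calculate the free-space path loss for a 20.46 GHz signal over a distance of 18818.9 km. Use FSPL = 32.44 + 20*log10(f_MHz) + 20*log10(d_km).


f = 20.46 GHz = 20460.0000 MHz
d = 18818.9 km
FSPL = 32.44 + 20*log10(20460.0000) + 20*log10(18818.9)
FSPL = 32.44 + 86.2181 + 85.4919
FSPL = 204.1500 dB

204.1500 dB


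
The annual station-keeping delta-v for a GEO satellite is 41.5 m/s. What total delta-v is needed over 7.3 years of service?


dV = rate * years = 41.5 * 7.3
dV = 302.9500 m/s

302.9500 m/s


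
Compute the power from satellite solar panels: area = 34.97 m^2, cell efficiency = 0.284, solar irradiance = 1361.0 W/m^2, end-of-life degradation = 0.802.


P = area * eta * S * degradation
P = 34.97 * 0.284 * 1361.0 * 0.802
P = 10840.4289 W

10840.4289 W


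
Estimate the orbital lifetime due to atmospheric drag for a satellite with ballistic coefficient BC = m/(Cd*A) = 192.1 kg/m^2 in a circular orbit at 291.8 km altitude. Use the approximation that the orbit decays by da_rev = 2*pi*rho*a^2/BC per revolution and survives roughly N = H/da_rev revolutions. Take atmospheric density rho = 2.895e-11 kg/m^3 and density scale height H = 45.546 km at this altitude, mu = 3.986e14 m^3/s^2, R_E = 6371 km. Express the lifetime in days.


a = R_E + alt = 6662.8000 km = 6.6628e+06 m
da_rev = 2*pi*rho*a^2/BC = 2*pi*2.895e-11*(6.6628e+06)^2/192.1 = 42.035346 m per revolution
N = H/da_rev = 45546.0000 m / 42.035346 m = 1083.5167 revolutions
P = 2*pi*sqrt(a^3/mu) = 5412.4810 s
lifetime = N*P = 1083.5167 * 5412.4810 = 5.8645137e+06 s = 67.8763 days

67.8763 days


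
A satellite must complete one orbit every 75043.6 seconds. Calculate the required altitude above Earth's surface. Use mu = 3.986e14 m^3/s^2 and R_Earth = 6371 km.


T = 75043.6 s
r = (mu*T^2/(4*pi^2))^(1/3) = (3.986e14 * 75043.6^2 / (4*pi^2))^(1/3)
r = 3.8453419e+07 m = 38453.4189 km
alt = r - R_E = 38453.4189 - 6371 = 32082.4189 km

32082.4189 km


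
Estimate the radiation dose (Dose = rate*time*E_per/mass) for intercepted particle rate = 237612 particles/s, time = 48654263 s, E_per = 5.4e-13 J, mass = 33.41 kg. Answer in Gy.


Total energy deposited = rate * time * E_per
  = 237612 * 48654263 * 5.4e-13 = 6.2429 J
Dose = E_total / mass = 6.2429 / 33.41
Dose = 0.1868558 Gy

0.1869 Gy


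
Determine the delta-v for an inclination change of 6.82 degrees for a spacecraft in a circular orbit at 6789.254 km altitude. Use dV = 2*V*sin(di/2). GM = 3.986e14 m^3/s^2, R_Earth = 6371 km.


r = 13160.2540 km = 1.3160254e+07 m
V = sqrt(mu/r) = 5503.4688 m/s
di = 6.82 deg = 0.1190315 rad
dV = 2*V*sin(di/2) = 2*5503.4688*sin(0.05951573)
dV = 654.6992 m/s = 0.6546992 km/s

0.6547 km/s


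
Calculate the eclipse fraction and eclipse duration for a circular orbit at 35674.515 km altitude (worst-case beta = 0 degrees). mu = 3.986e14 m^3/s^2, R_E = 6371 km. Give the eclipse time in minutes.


r = 42045.5150 km
T = 1430.0114 min
Eclipse fraction = arcsin(R_E/r)/pi = arcsin(6371.0000/42045.5150)/pi
= arcsin(0.1515263)/pi = 0.04841881
Eclipse duration = 0.04841881 * 1430.0114 = 69.2395 min

69.2395 minutes


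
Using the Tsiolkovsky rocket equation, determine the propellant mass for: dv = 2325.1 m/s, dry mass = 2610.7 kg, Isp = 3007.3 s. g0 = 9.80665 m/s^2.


ve = Isp * g0 = 3007.3 * 9.80665 = 29491.538545 m/s
mass ratio = exp(dv/ve) = exp(2325.1/29491.538545) = 1.08203071
m_prop = m_dry * (mr - 1) = 2610.7 * (1.08203071 - 1)
m_prop = 214.1576 kg

214.1576 kg


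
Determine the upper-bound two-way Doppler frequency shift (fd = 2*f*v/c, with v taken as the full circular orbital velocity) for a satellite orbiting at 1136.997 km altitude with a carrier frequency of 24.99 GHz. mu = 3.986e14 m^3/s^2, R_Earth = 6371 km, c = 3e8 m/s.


r = 7.507997e+06 m
v = sqrt(mu/r) = 7286.2925 m/s (worst-case radial velocity)
f = 24.99 GHz = 2.499e+10 Hz
fd = 2*f*v/c = 2*2.499e+10*7286.2925/3.0e+08
fd = 1.2138963e+06 Hz

1.2139e+06 Hz


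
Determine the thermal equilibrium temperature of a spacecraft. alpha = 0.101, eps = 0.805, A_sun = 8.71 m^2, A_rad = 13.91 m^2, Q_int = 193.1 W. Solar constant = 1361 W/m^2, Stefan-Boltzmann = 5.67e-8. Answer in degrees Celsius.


Numerator = alpha*S*A_sun + Q_int = 0.101*1361*8.71 + 193.1 = 1390.3853 W
Denominator = eps*sigma*A_rad = 0.805*5.67e-8*13.91 = 6.3490109e-07 W/K^4
T^4 = 2.1899243e+09 K^4
T = 216.3253 K = -56.8247 C

-56.8247 degrees Celsius


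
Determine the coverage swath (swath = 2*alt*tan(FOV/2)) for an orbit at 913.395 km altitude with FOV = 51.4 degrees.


FOV = 51.4 deg = 0.8970992 rad
swath = 2 * alt * tan(FOV/2) = 2 * 913.395 * tan(0.4485496)
swath = 2 * 913.395 * 0.4812675
swath = 879.1747 km

879.1747 km


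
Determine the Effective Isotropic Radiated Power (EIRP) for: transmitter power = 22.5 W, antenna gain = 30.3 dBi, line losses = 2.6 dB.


Pt = 22.5 W = 13.5218 dBW
EIRP = Pt_dBW + Gt - losses = 13.5218 + 30.3 - 2.6 = 41.2218 dBW

41.2218 dBW


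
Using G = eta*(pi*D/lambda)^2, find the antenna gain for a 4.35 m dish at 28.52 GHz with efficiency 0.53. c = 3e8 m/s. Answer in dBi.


lambda = c/f = 3e8 / 2.852e+10 = 0.01051893 m
G = eta*(pi*D/lambda)^2 = 0.53*(pi*4.35/0.01051893)^2
G = 894562.4448 (linear)
G = 10*log10(894562.4448) = 59.5161 dBi

59.5161 dBi


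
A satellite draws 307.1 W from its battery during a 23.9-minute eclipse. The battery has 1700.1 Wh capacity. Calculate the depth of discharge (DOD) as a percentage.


E_used = P * t / 60 = 307.1 * 23.9 / 60 = 122.3282 Wh
DOD = E_used / E_total * 100 = 122.3282 / 1700.1 * 100
DOD = 7.1954 %

7.1954 %


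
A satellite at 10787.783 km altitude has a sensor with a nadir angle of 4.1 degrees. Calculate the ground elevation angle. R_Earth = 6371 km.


r = R_E + alt = 17158.7830 km
Law of sines in the satellite / Earth-center / ground-point triangle:
  sin(nadir)/R_E = sin(90 + el)/r  =>  cos(el) = (r/R_E)*sin(nadir)
cos(el) = (17158.7830 / 6371.0000) * sin(4.1 deg) = 0.1925615
el = arccos(0.1925615) = 78.8977 deg
(Earth-central angle = 90 - nadir - el = 7.0023 deg)

78.8977 degrees


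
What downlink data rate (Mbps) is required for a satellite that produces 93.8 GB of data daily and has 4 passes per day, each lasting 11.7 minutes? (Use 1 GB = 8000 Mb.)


total contact time = 4 * 11.7 * 60 = 2808.0000 s
data = 93.8 GB = 750400.0000 Mb
rate = 750400.0000 / 2808.0000 = 267.2365 Mbps

267.2365 Mbps


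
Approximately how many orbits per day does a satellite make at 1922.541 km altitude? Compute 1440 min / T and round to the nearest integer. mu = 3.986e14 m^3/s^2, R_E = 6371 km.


r = 8.293541e+06 m
T = 2*pi*sqrt(r^3/mu) = 7516.5961 s = 125.2766 min
revs/day = 1440 / 125.2766 = 11.4946
Rounded: 11 revolutions per day

11 revolutions per day


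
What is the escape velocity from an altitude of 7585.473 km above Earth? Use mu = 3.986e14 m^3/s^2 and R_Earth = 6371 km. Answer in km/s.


r = 6371.0 + 7585.473 = 13956.4730 km = 1.3956473e+07 m
v_esc = sqrt(2*mu/r) = sqrt(2*3.986e14 / 1.3956473e+07)
v_esc = 7557.8071 m/s = 7.5578 km/s

7.5578 km/s


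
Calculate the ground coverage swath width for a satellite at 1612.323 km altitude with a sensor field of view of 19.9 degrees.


FOV = 19.9 deg = 0.3473205 rad
swath = 2 * alt * tan(FOV/2) = 2 * 1612.323 * tan(0.1736603)
swath = 2 * 1612.323 * 0.1754273
swath = 565.6910 km

565.6910 km


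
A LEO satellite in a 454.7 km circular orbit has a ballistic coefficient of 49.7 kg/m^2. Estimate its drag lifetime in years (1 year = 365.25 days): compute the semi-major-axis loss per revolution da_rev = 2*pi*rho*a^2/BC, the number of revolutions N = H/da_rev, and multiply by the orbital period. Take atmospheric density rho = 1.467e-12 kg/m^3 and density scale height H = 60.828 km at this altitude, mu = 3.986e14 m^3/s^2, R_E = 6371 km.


a = R_E + alt = 6825.7000 km = 6.8257e+06 m
da_rev = 2*pi*rho*a^2/BC = 2*pi*1.467e-12*(6.8257e+06)^2/49.7 = 8.640681 m per revolution
N = H/da_rev = 60828.0000 m / 8.640681 m = 7039.7227 revolutions
P = 2*pi*sqrt(a^3/mu) = 5612.1855 s
lifetime = N*P = 7039.7227 * 5612.1855 = 3.9508229e+07 s = 457.2712 days
years = 457.2712 / 365.25 = 1.2519 years

1.2519 years


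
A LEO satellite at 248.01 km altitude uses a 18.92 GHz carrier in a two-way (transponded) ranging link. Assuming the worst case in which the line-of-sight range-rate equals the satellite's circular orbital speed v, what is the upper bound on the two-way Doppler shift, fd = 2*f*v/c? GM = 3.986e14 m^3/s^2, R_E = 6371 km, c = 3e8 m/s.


r = 6.61901e+06 m
v = sqrt(mu/r) = 7760.1860 m/s (worst-case radial velocity)
f = 18.92 GHz = 1.892e+10 Hz
fd = 2*f*v/c = 2*1.892e+10*7760.1860/3.0e+08
fd = 978818.1225 Hz

978818.1225 Hz


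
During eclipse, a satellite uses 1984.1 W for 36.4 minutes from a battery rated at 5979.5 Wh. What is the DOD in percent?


E_used = P * t / 60 = 1984.1 * 36.4 / 60 = 1203.6873 Wh
DOD = E_used / E_total * 100 = 1203.6873 / 5979.5 * 100
DOD = 20.1302 %

20.1302 %


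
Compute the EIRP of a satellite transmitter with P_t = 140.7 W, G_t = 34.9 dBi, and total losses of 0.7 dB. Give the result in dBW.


Pt = 140.7 W = 21.4829 dBW
EIRP = Pt_dBW + Gt - losses = 21.4829 + 34.9 - 0.7 = 55.6829 dBW

55.6829 dBW


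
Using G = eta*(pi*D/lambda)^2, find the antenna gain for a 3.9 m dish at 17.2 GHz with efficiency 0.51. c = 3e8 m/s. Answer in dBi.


lambda = c/f = 3e8 / 1.72e+10 = 0.01744186 m
G = eta*(pi*D/lambda)^2 = 0.51*(pi*3.9/0.01744186)^2
G = 251659.6104 (linear)
G = 10*log10(251659.6104) = 54.0081 dBi

54.0081 dBi


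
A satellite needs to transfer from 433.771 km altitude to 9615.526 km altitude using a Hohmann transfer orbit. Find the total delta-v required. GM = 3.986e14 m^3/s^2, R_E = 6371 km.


r1 = 6804.7710 km = 6.804771e+06 m
r2 = 15986.5260 km = 1.5986526e+07 m
dv1 = sqrt(mu/r1)*(sqrt(2*r2/(r1+r2)) - 1) = 1411.5018 m/s
dv2 = sqrt(mu/r2)*(1 - sqrt(2*r1/(r1+r2))) = 1134.7535 m/s
total dv = |dv1| + |dv2| = 1411.5018 + 1134.7535 = 2546.2553 m/s = 2.5463 km/s

2.5463 km/s


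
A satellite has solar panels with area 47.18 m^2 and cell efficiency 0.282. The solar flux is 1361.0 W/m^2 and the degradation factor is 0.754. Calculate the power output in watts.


P = area * eta * S * degradation
P = 47.18 * 0.282 * 1361.0 * 0.754
P = 13653.2649 W

13653.2649 W


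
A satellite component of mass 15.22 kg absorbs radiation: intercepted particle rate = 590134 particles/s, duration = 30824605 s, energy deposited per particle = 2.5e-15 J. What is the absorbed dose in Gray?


Total energy deposited = rate * time * E_per
  = 590134 * 30824605 * 2.5e-15 = 0.04547662 J
Dose = E_total / mass = 0.04547662 / 15.22
Dose = 0.002987951 Gy

0.0030 Gy


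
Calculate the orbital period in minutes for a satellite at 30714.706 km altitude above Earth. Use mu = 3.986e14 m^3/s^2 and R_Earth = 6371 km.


r = 37085.7060 km = 3.7085706e+07 m
T = 2*pi*sqrt(r^3/mu) = 2*pi*sqrt(5.1005811e+22 / 3.986e14)
T = 71075.6840 s = 1184.5947 min

1184.5947 minutes


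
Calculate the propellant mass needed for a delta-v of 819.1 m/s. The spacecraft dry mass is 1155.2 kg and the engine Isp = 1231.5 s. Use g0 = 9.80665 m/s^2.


ve = Isp * g0 = 1231.5 * 9.80665 = 12076.889475 m/s
mass ratio = exp(dv/ve) = exp(819.1/12076.889475) = 1.07017668
m_prop = m_dry * (mr - 1) = 1155.2 * (1.07017668 - 1)
m_prop = 81.0681 kg

81.0681 kg


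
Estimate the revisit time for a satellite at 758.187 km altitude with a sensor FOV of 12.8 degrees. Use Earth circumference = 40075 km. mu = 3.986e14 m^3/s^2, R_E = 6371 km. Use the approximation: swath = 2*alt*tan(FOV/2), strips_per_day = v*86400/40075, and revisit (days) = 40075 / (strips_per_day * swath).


swath = 2*758.187*tan(0.1117011) = 170.0886 km
v = sqrt(mu/r) = 7477.3661 m/s = 7.4774 km/s
strips/day = v*86400/40075 = 7.4774*86400/40075 = 16.1209
coverage/day = strips * swath = 16.1209 * 170.0886 = 2741.9785 km
revisit = 40075 / 2741.9785 = 14.6154 days

14.6154 days


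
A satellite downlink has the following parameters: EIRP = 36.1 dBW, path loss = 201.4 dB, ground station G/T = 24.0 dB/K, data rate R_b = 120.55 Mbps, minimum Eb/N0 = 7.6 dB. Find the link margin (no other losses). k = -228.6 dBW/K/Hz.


C/N0 = EIRP - FSPL + G/T - k = 36.1 - 201.4 + 24.0 - (-228.6)
C/N0 = 87.3000 dB-Hz
R_b = 120.55 Mbps = 1.2055e+08 bps -> 10*log10(R_b) = 80.8117 dB-Hz
Eb/N0 = C/N0 - 10*log10(R_b) = 87.3000 - 80.8117 = 6.4883 dB
Margin = Eb/N0 - Eb/N0_req = 6.4883 - 7.6 = -1.1117 dB (negative margin: link does not close)

-1.1117 dB


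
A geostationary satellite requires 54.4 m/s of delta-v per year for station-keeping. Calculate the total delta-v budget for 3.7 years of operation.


dV = rate * years = 54.4 * 3.7
dV = 201.2800 m/s

201.2800 m/s


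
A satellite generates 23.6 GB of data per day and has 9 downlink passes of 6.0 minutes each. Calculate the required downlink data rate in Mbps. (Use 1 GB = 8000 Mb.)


total contact time = 9 * 6.0 * 60 = 3240.0000 s
data = 23.6 GB = 188800.0000 Mb
rate = 188800.0000 / 3240.0000 = 58.2716 Mbps

58.2716 Mbps


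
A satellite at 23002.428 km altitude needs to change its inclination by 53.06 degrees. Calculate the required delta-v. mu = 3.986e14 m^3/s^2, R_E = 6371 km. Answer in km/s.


r = 29373.4280 km = 2.9373428e+07 m
V = sqrt(mu/r) = 3683.7600 m/s
di = 53.06 deg = 0.9260717 rad
dV = 2*V*sin(di/2) = 2*3683.7600*sin(0.4630359)
dV = 3290.8232 m/s = 3.2908 km/s

3.2908 km/s


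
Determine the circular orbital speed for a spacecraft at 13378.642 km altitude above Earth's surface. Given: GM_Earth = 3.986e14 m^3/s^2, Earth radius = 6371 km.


r = R_E + alt = 6371.0 + 13378.642 = 19749.6420 km = 1.9749642e+07 m
v = sqrt(mu/r) = sqrt(3.986e14 / 1.9749642e+07) = 4492.5098 m/s = 4.4925 km/s

4.4925 km/s


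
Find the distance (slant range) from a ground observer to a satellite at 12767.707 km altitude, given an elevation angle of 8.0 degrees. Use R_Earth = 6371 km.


h = 12767.707 km, el = 8.0 deg
d = -R_E*sin(el) + sqrt((R_E*sin(el))^2 + 2*R_E*h + h^2)
d = -6371.0000*sin(0.1396263) + sqrt((6371.0000*0.1391731)^2 + 2*6371.0000*12767.707 + 12767.707^2)
d = 17182.2698 km

17182.2698 km


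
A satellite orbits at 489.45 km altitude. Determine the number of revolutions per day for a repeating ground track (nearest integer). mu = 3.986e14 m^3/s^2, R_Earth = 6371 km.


r = 6.86045e+06 m
T = 2*pi*sqrt(r^3/mu) = 5655.0979 s = 94.2516 min
revs/day = 1440 / 94.2516 = 15.2783
Rounded: 15 revolutions per day

15 revolutions per day


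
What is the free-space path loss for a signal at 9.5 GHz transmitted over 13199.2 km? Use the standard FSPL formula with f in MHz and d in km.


f = 9.5 GHz = 9500.0000 MHz
d = 13199.2 km
FSPL = 32.44 + 20*log10(9500.0000) + 20*log10(13199.2)
FSPL = 32.44 + 79.5545 + 82.4110
FSPL = 194.4054 dB

194.4054 dB


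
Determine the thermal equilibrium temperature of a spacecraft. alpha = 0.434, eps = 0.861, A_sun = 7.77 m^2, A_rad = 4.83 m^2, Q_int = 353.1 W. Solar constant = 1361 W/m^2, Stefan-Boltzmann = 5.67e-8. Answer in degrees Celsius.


Numerator = alpha*S*A_sun + Q_int = 0.434*1361*7.77 + 353.1 = 4942.6370 W
Denominator = eps*sigma*A_rad = 0.861*5.67e-8*4.83 = 2.3579432e-07 W/K^4
T^4 = 2.0961646e+10 K^4
T = 380.5015 K = 107.3515 C

107.3515 degrees Celsius


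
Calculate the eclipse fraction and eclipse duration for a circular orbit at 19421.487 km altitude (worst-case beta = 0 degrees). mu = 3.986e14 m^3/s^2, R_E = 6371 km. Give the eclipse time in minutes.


r = 25792.4870 km
T = 687.0681 min
Eclipse fraction = arcsin(R_E/r)/pi = arcsin(6371.0000/25792.4870)/pi
= arcsin(0.2470099)/pi = 0.07944803
Eclipse duration = 0.07944803 * 687.0681 = 54.5862 min

54.5862 minutes


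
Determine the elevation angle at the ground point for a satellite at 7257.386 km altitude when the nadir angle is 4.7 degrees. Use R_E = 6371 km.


r = R_E + alt = 13628.3860 km
Law of sines in the satellite / Earth-center / ground-point triangle:
  sin(nadir)/R_E = sin(90 + el)/r  =>  cos(el) = (r/R_E)*sin(nadir)
cos(el) = (13628.3860 / 6371.0000) * sin(4.7 deg) = 0.175277
el = arccos(0.175277) = 79.9052 deg
(Earth-central angle = 90 - nadir - el = 5.3948 deg)

79.9052 degrees


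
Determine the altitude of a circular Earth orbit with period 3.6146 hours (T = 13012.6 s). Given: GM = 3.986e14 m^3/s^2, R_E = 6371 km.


T = 13012.6 s
r = (mu*T^2/(4*pi^2))^(1/3) = (3.986e14 * 13012.6^2 / (4*pi^2))^(1/3)
r = 1.1957358e+07 m = 11957.3582 km
alt = r - R_E = 11957.3582 - 6371 = 5586.3582 km

5586.3582 km


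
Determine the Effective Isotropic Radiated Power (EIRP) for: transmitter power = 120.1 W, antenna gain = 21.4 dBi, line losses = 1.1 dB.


Pt = 120.1 W = 20.7954 dBW
EIRP = Pt_dBW + Gt - losses = 20.7954 + 21.4 - 1.1 = 41.0954 dBW

41.0954 dBW


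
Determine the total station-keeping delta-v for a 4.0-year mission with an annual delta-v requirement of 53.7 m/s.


dV = rate * years = 53.7 * 4.0
dV = 214.8000 m/s

214.8000 m/s


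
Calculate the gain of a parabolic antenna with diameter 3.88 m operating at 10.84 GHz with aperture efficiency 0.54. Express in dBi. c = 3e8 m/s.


lambda = c/f = 3e8 / 1.084e+10 = 0.02767528 m
G = eta*(pi*D/lambda)^2 = 0.54*(pi*3.88/0.02767528)^2
G = 104754.5779 (linear)
G = 10*log10(104754.5779) = 50.2017 dBi

50.2017 dBi


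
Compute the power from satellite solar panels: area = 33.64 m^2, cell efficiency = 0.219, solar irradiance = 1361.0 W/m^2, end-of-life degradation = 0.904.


P = area * eta * S * degradation
P = 33.64 * 0.219 * 1361.0 * 0.904
P = 9064.1411 W

9064.1411 W


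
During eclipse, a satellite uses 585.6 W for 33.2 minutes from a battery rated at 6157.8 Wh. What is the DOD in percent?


E_used = P * t / 60 = 585.6 * 33.2 / 60 = 324.0320 Wh
DOD = E_used / E_total * 100 = 324.0320 / 6157.8 * 100
DOD = 5.2621 %

5.2621 %


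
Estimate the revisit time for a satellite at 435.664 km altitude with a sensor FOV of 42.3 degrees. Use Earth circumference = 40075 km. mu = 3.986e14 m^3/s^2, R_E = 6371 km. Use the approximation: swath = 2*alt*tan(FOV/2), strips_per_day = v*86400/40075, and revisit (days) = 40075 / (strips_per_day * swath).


swath = 2*435.664*tan(0.3691371) = 337.0914 km
v = sqrt(mu/r) = 7652.4674 m/s = 7.6525 km/s
strips/day = v*86400/40075 = 7.6525*86400/40075 = 16.4984
coverage/day = strips * swath = 16.4984 * 337.0914 = 5561.4668 km
revisit = 40075 / 5561.4668 = 7.2058 days

7.2058 days


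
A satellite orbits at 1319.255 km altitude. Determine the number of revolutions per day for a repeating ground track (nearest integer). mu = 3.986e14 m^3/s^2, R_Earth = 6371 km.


r = 7.690255e+06 m
T = 2*pi*sqrt(r^3/mu) = 6711.5423 s = 111.8590 min
revs/day = 1440 / 111.8590 = 12.8733
Rounded: 13 revolutions per day

13 revolutions per day


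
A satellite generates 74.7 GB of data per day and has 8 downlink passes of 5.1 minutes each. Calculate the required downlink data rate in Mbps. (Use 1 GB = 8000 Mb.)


total contact time = 8 * 5.1 * 60 = 2448.0000 s
data = 74.7 GB = 597600.0000 Mb
rate = 597600.0000 / 2448.0000 = 244.1176 Mbps

244.1176 Mbps


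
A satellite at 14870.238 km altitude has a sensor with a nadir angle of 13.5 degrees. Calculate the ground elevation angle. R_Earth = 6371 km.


r = R_E + alt = 21241.2380 km
Law of sines in the satellite / Earth-center / ground-point triangle:
  sin(nadir)/R_E = sin(90 + el)/r  =>  cos(el) = (r/R_E)*sin(nadir)
cos(el) = (21241.2380 / 6371.0000) * sin(13.5 deg) = 0.7783187
el = arccos(0.7783187) = 38.8931 deg
(Earth-central angle = 90 - nadir - el = 37.6069 deg)

38.8931 degrees


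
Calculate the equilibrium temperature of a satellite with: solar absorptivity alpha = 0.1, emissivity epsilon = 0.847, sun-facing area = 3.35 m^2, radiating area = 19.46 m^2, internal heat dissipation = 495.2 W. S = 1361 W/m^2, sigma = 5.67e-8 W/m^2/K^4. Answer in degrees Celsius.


Numerator = alpha*S*A_sun + Q_int = 0.1*1361*3.35 + 495.2 = 951.1350 W
Denominator = eps*sigma*A_rad = 0.847*5.67e-8*19.46 = 9.3456455e-07 W/K^4
T^4 = 1.0177307e+09 K^4
T = 178.6110 K = -94.5390 C

-94.5390 degrees Celsius


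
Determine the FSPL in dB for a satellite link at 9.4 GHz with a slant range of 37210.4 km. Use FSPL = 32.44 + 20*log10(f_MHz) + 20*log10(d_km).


f = 9.4 GHz = 9400.0000 MHz
d = 37210.4 km
FSPL = 32.44 + 20*log10(9400.0000) + 20*log10(37210.4)
FSPL = 32.44 + 79.4626 + 91.4133
FSPL = 203.3158 dB

203.3158 dB


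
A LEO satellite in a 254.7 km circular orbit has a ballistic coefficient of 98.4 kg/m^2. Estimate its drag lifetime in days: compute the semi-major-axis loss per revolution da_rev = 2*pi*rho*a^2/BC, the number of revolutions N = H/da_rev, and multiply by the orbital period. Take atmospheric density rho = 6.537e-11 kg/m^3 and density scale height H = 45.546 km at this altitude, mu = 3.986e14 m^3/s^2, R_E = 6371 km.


a = R_E + alt = 6625.7000 km = 6.6257e+06 m
da_rev = 2*pi*rho*a^2/BC = 2*pi*6.537e-11*(6.6257e+06)^2/98.4 = 183.242746 m per revolution
N = H/da_rev = 45546.0000 m / 183.242746 m = 248.5555 revolutions
P = 2*pi*sqrt(a^3/mu) = 5367.3371 s
lifetime = N*P = 248.5555 * 5367.3371 = 1.3340814e+06 s = 15.4408 days

15.4408 days


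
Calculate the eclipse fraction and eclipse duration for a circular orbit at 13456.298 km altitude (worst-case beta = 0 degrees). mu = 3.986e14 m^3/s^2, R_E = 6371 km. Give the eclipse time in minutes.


r = 19827.2980 km
T = 463.0792 min
Eclipse fraction = arcsin(R_E/r)/pi = arcsin(6371.0000/19827.2980)/pi
= arcsin(0.3213247)/pi = 0.1041281
Eclipse duration = 0.1041281 * 463.0792 = 48.2195 min

48.2195 minutes


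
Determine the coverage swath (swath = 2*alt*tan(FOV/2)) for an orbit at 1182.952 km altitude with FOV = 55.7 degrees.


FOV = 55.7 deg = 0.9721484 rad
swath = 2 * alt * tan(FOV/2) = 2 * 1182.952 * tan(0.4860742)
swath = 2 * 1182.952 * 0.528356
swath = 1250.0395 km

1250.0395 km


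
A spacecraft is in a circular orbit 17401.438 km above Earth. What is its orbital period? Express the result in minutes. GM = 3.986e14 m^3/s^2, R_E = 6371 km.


r = 23772.4380 km = 2.3772438e+07 m
T = 2*pi*sqrt(r^3/mu) = 2*pi*sqrt(1.343449e+22 / 3.986e14)
T = 36477.2262 s = 607.9538 min

607.9538 minutes


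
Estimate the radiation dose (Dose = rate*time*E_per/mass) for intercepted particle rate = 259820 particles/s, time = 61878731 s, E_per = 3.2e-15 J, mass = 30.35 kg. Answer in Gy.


Total energy deposited = rate * time * E_per
  = 259820 * 61878731 * 3.2e-15 = 0.05144746 J
Dose = E_total / mass = 0.05144746 / 30.35
Dose = 0.001695139 Gy

0.0017 Gy


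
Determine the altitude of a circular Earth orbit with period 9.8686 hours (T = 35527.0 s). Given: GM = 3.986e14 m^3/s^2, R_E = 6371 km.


T = 35527.0 s
r = (mu*T^2/(4*pi^2))^(1/3) = (3.986e14 * 35527.0^2 / (4*pi^2))^(1/3)
r = 2.3357779e+07 m = 23357.7789 km
alt = r - R_E = 23357.7789 - 6371 = 16986.7789 km

16986.7789 km


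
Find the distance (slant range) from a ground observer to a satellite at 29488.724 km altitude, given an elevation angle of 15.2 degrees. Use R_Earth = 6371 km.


h = 29488.724 km, el = 15.2 deg
d = -R_E*sin(el) + sqrt((R_E*sin(el))^2 + 2*R_E*h + h^2)
d = -6371.0000*sin(0.26529) + sqrt((6371.0000*0.2621892)^2 + 2*6371.0000*29488.724 + 29488.724^2)
d = 33658.3406 km

33658.3406 km


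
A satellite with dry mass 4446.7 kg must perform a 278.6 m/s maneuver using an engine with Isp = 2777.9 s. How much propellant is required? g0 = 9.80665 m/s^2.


ve = Isp * g0 = 2777.9 * 9.80665 = 27241.893035 m/s
mass ratio = exp(dv/ve) = exp(278.6/27241.893035) = 1.01027937
m_prop = m_dry * (mr - 1) = 4446.7 * (1.01027937 - 1)
m_prop = 45.7093 kg

45.7093 kg


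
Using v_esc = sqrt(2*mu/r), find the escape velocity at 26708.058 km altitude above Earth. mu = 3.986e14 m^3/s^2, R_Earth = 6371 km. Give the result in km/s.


r = 6371.0 + 26708.058 = 33079.0580 km = 3.3079058e+07 m
v_esc = sqrt(2*mu/r) = sqrt(2*3.986e14 / 3.3079058e+07)
v_esc = 4909.1588 m/s = 4.9092 km/s

4.9092 km/s


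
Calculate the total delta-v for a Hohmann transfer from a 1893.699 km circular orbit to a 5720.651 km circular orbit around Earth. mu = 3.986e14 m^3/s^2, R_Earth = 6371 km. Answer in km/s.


r1 = 8264.6990 km = 8.264699e+06 m
r2 = 12091.6510 km = 1.2091651e+07 m
dv1 = sqrt(mu/r1)*(sqrt(2*r2/(r1+r2)) - 1) = 624.7002 m/s
dv2 = sqrt(mu/r2)*(1 - sqrt(2*r1/(r1+r2))) = 567.7686 m/s
total dv = |dv1| + |dv2| = 624.7002 + 567.7686 = 1192.4688 m/s = 1.1925 km/s

1.1925 km/s


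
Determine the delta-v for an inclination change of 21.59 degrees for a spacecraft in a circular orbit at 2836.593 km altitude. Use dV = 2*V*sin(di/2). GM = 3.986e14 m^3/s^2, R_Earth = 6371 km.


r = 9207.5930 km = 9.207593e+06 m
V = sqrt(mu/r) = 6579.5409 m/s
di = 21.59 deg = 0.3768166 rad
dV = 2*V*sin(di/2) = 2*6579.5409*sin(0.1884083)
dV = 2464.6380 m/s = 2.4646 km/s

2.4646 km/s


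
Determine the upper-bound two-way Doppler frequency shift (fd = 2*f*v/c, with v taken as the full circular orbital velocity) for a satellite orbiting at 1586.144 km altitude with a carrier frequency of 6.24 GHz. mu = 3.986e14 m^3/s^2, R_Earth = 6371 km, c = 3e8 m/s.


r = 7.957144e+06 m
v = sqrt(mu/r) = 7077.6656 m/s (worst-case radial velocity)
f = 6.24 GHz = 6.24e+09 Hz
fd = 2*f*v/c = 2*6.24e+09*7077.6656/3.0e+08
fd = 294430.8882 Hz

294430.8882 Hz


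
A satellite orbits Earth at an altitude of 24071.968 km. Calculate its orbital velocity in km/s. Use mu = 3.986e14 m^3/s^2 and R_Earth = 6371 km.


r = R_E + alt = 6371.0 + 24071.968 = 30442.9680 km = 3.0442968e+07 m
v = sqrt(mu/r) = sqrt(3.986e14 / 3.0442968e+07) = 3618.4715 m/s = 3.6185 km/s

3.6185 km/s


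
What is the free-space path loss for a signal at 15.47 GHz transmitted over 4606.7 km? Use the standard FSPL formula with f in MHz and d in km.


f = 15.47 GHz = 15470.0000 MHz
d = 4606.7 km
FSPL = 32.44 + 20*log10(15470.0000) + 20*log10(4606.7)
FSPL = 32.44 + 83.7898 + 73.2678
FSPL = 189.4976 dB

189.4976 dB


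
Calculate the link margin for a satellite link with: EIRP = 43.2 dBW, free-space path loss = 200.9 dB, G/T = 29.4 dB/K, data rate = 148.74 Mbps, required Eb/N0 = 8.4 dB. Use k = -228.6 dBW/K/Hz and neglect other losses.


C/N0 = EIRP - FSPL + G/T - k = 43.2 - 200.9 + 29.4 - (-228.6)
C/N0 = 100.3000 dB-Hz
R_b = 148.74 Mbps = 1.4874e+08 bps -> 10*log10(R_b) = 81.7243 dB-Hz
Eb/N0 = C/N0 - 10*log10(R_b) = 100.3000 - 81.7243 = 18.5757 dB
Margin = Eb/N0 - Eb/N0_req = 18.5757 - 8.4 = 10.1757 dB (link closes)

10.1757 dB


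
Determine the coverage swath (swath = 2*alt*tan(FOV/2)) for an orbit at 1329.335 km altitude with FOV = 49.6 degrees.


FOV = 49.6 deg = 0.8656833 rad
swath = 2 * alt * tan(FOV/2) = 2 * 1329.335 * tan(0.4328417)
swath = 2 * 1329.335 * 0.4620649
swath = 1228.4780 km

1228.4780 km


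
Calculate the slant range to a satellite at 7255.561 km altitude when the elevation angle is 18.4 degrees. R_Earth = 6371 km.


h = 7255.561 km, el = 18.4 deg
d = -R_E*sin(el) + sqrt((R_E*sin(el))^2 + 2*R_E*h + h^2)
d = -6371.0000*sin(0.3211406) + sqrt((6371.0000*0.315649)^2 + 2*6371.0000*7255.561 + 7255.561^2)
d = 10201.1924 km

10201.1924 km


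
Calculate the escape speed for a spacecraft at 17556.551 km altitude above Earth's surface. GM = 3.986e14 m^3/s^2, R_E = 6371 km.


r = 6371.0 + 17556.551 = 23927.5510 km = 2.3927551e+07 m
v_esc = sqrt(2*mu/r) = sqrt(2*3.986e14 / 2.3927551e+07)
v_esc = 5772.1089 m/s = 5.7721 km/s

5.7721 km/s


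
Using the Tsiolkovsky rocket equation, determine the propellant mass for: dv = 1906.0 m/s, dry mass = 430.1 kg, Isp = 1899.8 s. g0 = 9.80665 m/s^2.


ve = Isp * g0 = 1899.8 * 9.80665 = 18630.673670 m/s
mass ratio = exp(dv/ve) = exp(1906.0/18630.673670) = 1.10772062
m_prop = m_dry * (mr - 1) = 430.1 * (1.10772062 - 1)
m_prop = 46.3306 kg

46.3306 kg


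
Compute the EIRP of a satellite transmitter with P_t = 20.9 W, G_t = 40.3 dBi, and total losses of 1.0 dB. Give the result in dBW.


Pt = 20.9 W = 13.2015 dBW
EIRP = Pt_dBW + Gt - losses = 13.2015 + 40.3 - 1.0 = 52.5015 dBW

52.5015 dBW


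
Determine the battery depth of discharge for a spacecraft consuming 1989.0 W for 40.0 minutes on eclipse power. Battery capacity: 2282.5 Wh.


E_used = P * t / 60 = 1989.0 * 40.0 / 60 = 1326.0000 Wh
DOD = E_used / E_total * 100 = 1326.0000 / 2282.5 * 100
DOD = 58.0942 %

58.0942 %


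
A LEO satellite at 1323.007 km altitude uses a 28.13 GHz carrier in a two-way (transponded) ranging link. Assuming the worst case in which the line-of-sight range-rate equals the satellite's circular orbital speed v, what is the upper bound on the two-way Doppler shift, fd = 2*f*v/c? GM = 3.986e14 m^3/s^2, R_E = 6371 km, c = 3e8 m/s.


r = 7.694007e+06 m
v = sqrt(mu/r) = 7197.6771 m/s (worst-case radial velocity)
f = 28.13 GHz = 2.813e+10 Hz
fd = 2*f*v/c = 2*2.813e+10*7197.6771/3.0e+08
fd = 1.3498044e+06 Hz

1.3498e+06 Hz


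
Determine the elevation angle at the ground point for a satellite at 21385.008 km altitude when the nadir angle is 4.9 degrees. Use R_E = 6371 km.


r = R_E + alt = 27756.0080 km
Law of sines in the satellite / Earth-center / ground-point triangle:
  sin(nadir)/R_E = sin(90 + el)/r  =>  cos(el) = (r/R_E)*sin(nadir)
cos(el) = (27756.0080 / 6371.0000) * sin(4.9 deg) = 0.3721288
el = arccos(0.3721288) = 68.1530 deg
(Earth-central angle = 90 - nadir - el = 16.9470 deg)

68.1530 degrees


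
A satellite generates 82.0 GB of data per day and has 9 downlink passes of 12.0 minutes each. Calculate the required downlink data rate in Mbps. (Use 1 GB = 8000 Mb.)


total contact time = 9 * 12.0 * 60 = 6480.0000 s
data = 82.0 GB = 656000.0000 Mb
rate = 656000.0000 / 6480.0000 = 101.2346 Mbps

101.2346 Mbps


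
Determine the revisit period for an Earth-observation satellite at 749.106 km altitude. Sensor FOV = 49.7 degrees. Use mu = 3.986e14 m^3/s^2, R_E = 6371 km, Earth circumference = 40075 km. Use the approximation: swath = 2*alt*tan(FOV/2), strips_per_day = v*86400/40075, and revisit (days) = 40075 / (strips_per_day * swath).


swath = 2*749.106*tan(0.4337143) = 693.8584 km
v = sqrt(mu/r) = 7482.1329 m/s = 7.4821 km/s
strips/day = v*86400/40075 = 7.4821*86400/40075 = 16.1312
coverage/day = strips * swath = 16.1312 * 693.8584 = 11192.7409 km
revisit = 40075 / 11192.7409 = 3.5804 days

3.5804 days


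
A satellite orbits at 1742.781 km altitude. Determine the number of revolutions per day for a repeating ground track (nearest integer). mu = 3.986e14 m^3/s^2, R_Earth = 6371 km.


r = 8.113781e+06 m
T = 2*pi*sqrt(r^3/mu) = 7273.5452 s = 121.2258 min
revs/day = 1440 / 121.2258 = 11.8787
Rounded: 12 revolutions per day

12 revolutions per day


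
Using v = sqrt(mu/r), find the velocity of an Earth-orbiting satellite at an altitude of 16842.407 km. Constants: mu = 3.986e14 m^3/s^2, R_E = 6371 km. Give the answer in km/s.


r = R_E + alt = 6371.0 + 16842.407 = 23213.4070 km = 2.3213407e+07 m
v = sqrt(mu/r) = sqrt(3.986e14 / 2.3213407e+07) = 4143.8040 m/s = 4.1438 km/s

4.1438 km/s
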